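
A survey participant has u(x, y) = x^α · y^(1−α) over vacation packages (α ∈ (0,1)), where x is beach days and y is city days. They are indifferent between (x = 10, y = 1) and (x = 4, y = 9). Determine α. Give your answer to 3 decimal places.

α ≈ 0.706

Indifference: 10^α · 1^(1−α) = 4^α · 9^(1−α).
(10/4)^α = (9/1)^(1−α); take logs: α·ln(10/4) = (1−α)·ln(9/1), i.e. α·0.916291 = (1−α)·2.197225.
So α/(1−α) = (2.197225)/(0.916291) = 2.397955, and α = 2.397955/3.397955 ≈ 0.706.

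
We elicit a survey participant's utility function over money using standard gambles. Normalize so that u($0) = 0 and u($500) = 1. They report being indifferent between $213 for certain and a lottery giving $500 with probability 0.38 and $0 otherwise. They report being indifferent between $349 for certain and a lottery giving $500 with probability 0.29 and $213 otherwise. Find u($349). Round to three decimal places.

The first gamble pins u($213): it must equal 0.38·1 + 0.62·0 = 0.38.
The second indifference gives u($349) = 0.29·u($500) + 0.71·u($213) = 0.29·1.00 + 0.71·0.38 = 0.5598.

0.560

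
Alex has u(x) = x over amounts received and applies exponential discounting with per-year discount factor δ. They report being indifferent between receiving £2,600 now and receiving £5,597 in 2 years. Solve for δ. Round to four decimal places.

Indifference means u(2600) = δ^2 · u(5597), so δ^2 = u(2600)/u(5597).
With u(x) = x: δ^2 = 2600/5597 = 0.46453.
Taking the square root: δ = 0.46453^(1/2) ≈ 0.6816.

δ ≈ 0.6816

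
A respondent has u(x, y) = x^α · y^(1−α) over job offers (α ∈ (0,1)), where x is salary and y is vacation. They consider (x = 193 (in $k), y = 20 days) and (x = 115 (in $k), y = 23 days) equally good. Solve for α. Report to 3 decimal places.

α ≈ 0.213

Indifference: 193^α · 20^(1−α) = 115^α · 23^(1−α).
(193/115)^α = (23/20)^(1−α); take logs: α·ln(193/115) = (1−α)·ln(23/20), i.e. α·0.517758 = (1−α)·0.139762.
Thus α·(0.657520) = 0.139762, so α = 0.139762/0.657520 ≈ 0.213.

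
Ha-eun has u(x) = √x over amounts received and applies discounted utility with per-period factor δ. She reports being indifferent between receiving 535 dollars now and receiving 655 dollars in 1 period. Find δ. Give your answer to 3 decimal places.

δ ≈ 0.904

The payoff in 1 period is discounted by δ, so u(535) = δ·u(655) and δ = u(535)/u(655).
Since u(x) = √x, δ = √(535/655) = 0.90377.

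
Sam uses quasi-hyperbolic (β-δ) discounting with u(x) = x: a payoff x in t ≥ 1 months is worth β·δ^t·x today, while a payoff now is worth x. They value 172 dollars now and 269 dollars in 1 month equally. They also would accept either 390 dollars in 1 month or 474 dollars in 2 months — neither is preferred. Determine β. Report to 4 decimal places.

The second indifference involves only future payoffs, so β cancels: β·δ^1·390 = β·δ^2·474, giving δ = 390/474 = 0.82278.
The first indifference: 172 = β·δ·269, so β = 172/(δ·269) = 172/(0.82278·269) ≈ 0.7771.

β ≈ 0.7771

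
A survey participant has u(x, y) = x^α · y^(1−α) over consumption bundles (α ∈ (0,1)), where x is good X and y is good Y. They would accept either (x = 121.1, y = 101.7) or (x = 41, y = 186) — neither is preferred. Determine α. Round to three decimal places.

Set the two utilities equal: 121.1^α·101.7^(1−α) = 41^α·186^(1−α).
Rearrange to (121.1/41)^α = (186/101.7)^(1−α) and take logs: α·1.083045 = (1−α)·0.603719.
Thus α·(1.686764) = 0.603719, so α = 0.603719/1.686764 ≈ 0.358.

α ≈ 0.358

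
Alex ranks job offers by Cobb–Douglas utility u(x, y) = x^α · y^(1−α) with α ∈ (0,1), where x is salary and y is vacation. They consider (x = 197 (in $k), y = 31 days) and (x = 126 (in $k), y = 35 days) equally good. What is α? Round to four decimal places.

Indifference: 197^α · 31^(1−α) = 126^α · 35^(1−α).
(197/126)^α = (35/31)^(1−α); take logs: α·ln(197/126) = (1−α)·ln(35/31), i.e. α·0.4469218 = (1−α)·0.1213609.
So α/(1−α) = (0.1213609)/(0.4469218) = 0.2715484, and α = 0.2715484/1.2715484 ≈ 0.2136.

α ≈ 0.2136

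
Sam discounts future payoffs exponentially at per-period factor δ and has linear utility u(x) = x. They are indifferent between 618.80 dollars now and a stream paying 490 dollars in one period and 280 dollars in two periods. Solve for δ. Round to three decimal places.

The stream is worth 490δ + 280δ² today, so 490δ + 280δ² = 618.80.
Rearranged: 280δ² + 490δ − 618.80 = 0.
The positive root is δ = [−490 + √(490² + 4·280·618.80)] / (2·280) = (−490 + 966.000)/560 ≈ 0.850.

δ ≈ 0.850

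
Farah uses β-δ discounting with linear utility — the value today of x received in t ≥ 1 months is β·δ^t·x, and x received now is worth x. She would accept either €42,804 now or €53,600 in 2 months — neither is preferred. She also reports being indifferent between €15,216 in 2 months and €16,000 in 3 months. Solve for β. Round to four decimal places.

β ≈ 0.8830

The second indifference involves only future payoffs, so β cancels: β·δ^2·15216 = β·δ^3·16000, giving δ = 15216/16000 = 0.95100.
Now use the now-vs-future pair: 42804 = β·δ^2·53600 gives β = 42804/(0.90440·53600) ≈ 0.8830.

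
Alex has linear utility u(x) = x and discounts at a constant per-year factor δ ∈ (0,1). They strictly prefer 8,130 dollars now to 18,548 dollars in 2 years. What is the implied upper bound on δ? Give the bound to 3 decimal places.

Comparing present values: 8130 > δ^2·18548.
Dividing by 18548: δ^2 < 0.43832. Both sides are positive, so the square root keeps the direction.
δ < 0.43832^(1/2) = 0.662.

δ < 0.662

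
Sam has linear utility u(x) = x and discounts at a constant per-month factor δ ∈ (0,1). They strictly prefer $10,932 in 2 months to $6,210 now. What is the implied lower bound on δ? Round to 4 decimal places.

δ > 0.7537

Comparing present values: 6210 < δ^2·10932.
Hence δ^2 > 6210/10932 = 0.56806, and x ↦ x^(1/2) is increasing on (0,∞).
δ > 0.56806^(1/2) = 0.7537.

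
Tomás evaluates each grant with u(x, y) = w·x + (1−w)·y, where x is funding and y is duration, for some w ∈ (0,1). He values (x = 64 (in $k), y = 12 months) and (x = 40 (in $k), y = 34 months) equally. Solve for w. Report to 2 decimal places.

w = 0.48

u(64,12) = u(40,34) means w·64 + (1−w)·12 = w·40 + (1−w)·34.
Collecting terms: w·24 = (1−w)·22.
So w/(1−w) = 22/24 = 0.9167, giving w = 22/(24+22) = 0.48.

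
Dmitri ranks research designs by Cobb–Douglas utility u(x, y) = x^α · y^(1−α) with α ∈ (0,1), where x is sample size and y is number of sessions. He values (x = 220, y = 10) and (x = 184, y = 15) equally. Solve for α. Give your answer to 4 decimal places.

α ≈ 0.6941

Indifference: 220^α · 10^(1−α) = 184^α · 15^(1−α).
Taking logs: α·ln 220 + (1−α)·ln 10 = α·ln 184 + (1−α)·ln 15, i.e. α·0.1786918 = (1−α)·0.4054651.
With A = 0.1786918 and B = 0.4054651: α·A = (1−α)·B, so α = B/(A+B) = 0.4054651/0.5841569 ≈ 0.6941.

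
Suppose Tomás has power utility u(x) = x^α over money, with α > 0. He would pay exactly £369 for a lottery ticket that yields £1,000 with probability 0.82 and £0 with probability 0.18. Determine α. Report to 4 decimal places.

α ≈ 0.1991

The lottery's expected utility is 0.82·u(1000) + 0.18·u(0) = 0.82·1000^α (since u(0) = 0 for α > 0).
Indifference: 369^α = 0.82·1000^α, so (369/1000)^α = 0.82.
α = ln(0.82) / ln(369/1000) = -0.1984509/-0.9969586 ≈ 0.1991.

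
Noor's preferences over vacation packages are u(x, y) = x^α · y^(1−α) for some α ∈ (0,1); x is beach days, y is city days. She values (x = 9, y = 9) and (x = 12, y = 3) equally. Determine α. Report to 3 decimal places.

Indifference: 9^α · 9^(1−α) = 12^α · 3^(1−α).
Rearrange to (9/12)^α = (3/9)^(1−α) and take logs: α·-0.287682 = (1−α)·-1.098612.
Thus α·(-1.386294) = -1.098612, so α = -1.098612/-1.386294 ≈ 0.792.

α ≈ 0.792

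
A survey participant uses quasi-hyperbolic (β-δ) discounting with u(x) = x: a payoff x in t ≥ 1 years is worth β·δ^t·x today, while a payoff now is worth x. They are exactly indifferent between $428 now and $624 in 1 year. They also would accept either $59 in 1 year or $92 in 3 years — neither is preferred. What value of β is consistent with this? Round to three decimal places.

The second indifference involves only future payoffs, so β cancels: β·δ^1·59 = β·δ^3·92, giving δ^2 = 59/92 = 0.64130, so δ = 0.80081.
The first indifference: 428 = β·δ·624, so β = 428/(δ·624) = 428/(0.80081·624) ≈ 0.856.

β ≈ 0.856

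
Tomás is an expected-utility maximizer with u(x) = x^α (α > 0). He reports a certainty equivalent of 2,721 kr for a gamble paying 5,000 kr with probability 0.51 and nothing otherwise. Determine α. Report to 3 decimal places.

α ≈ 1.107

EU(lottery) = 0.51·5000^α + 0.49·0 = 0.51·5000^α.
Indifference: 2721^α = 0.51·5000^α, so (2721/5000)^α = 0.51.
Take logs: α = ln 0.51 / ln(2721/5000) ≈ 1.10668.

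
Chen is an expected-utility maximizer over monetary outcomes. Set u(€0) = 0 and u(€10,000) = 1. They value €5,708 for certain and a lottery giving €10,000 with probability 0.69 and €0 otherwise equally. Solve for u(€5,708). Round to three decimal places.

The indifference gives u(€5,708) = 0.69·u(€10,000) + 0.31·u(€0) = 0.69·1 + 0.31·0 = 0.69.

0.690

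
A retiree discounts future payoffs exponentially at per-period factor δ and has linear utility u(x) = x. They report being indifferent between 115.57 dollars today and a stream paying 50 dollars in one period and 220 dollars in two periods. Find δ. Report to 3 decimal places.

The stream is worth 50δ + 220δ² today, so 50δ + 220δ² = 115.57.
Rearranged: 220δ² + 50δ − 115.57 = 0.
By the quadratic formula (taking the positive root), δ = (−50 + √104201.60) / 440 ≈ 0.620.

δ ≈ 0.620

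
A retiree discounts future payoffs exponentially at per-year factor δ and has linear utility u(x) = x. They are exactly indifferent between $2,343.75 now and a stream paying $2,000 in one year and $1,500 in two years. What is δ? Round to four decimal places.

δ ≈ 0.7500

The stream is worth 2000δ + 1500δ² today, so 2000δ + 1500δ² = 2343.75.
So 1500δ² + 2000δ − 2343.75 = 0.
By the quadratic formula (taking the positive root), δ = (−2000 + √18062500.00) / 3000 ≈ 0.7500.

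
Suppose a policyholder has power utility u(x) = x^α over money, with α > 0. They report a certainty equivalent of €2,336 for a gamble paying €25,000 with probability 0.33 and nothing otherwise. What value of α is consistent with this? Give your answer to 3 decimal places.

α ≈ 0.468

The lottery's expected utility is 0.33·u(25000) + 0.67·u(0) = 0.33·25000^α (since u(0) = 0 for α > 0).
Setting u(2336) equal to that: 2336^α = 0.33·25000^α ⇒ (2336/25000)^α = 0.33.
Take logs: α = ln 0.33 / ln(2336/25000) ≈ 0.46770.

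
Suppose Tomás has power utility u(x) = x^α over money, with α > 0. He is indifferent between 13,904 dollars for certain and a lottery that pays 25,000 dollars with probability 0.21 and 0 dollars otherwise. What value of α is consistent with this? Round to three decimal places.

The lottery's expected utility is 0.21·u(25000) + 0.79·u(0) = 0.21·25000^α (since u(0) = 0 for α > 0).
Setting u(13904) equal to that: 13904^α = 0.21·25000^α ⇒ (13904/25000)^α = 0.21.
α = ln(0.21) / ln(13904/25000) = -1.560648/-0.586699 ≈ 2.660.

α ≈ 2.660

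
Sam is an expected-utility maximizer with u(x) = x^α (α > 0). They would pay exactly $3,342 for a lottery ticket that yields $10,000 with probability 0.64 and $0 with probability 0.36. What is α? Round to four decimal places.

The lottery's expected utility is 0.64·u(10000) + 0.36·u(0) = 0.64·10000^α (since u(0) = 0 for α > 0).
Setting u(3342) equal to that: 3342^α = 0.64·10000^α ⇒ (3342/10000)^α = 0.64.
α = ln(0.64) / ln(3342/10000) = -0.4462871/-1.0960157 ≈ 0.4072.

α ≈ 0.4072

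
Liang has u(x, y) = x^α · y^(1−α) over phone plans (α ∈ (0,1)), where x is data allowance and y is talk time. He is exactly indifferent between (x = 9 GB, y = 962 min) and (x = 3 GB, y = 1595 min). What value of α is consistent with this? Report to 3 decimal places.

α ≈ 0.315

The Cobb–Douglas utilities coincide, so 9^α·962^(1−α) = 3^α·1595^(1−α).
(9/3)^α = (1595/962)^(1−α); take logs: α·ln(9/3) = (1−α)·ln(1595/962), i.e. α·1.098612 = (1−α)·0.505615.
Thus α·(1.604227) = 0.505615, so α = 0.505615/1.604227 ≈ 0.315.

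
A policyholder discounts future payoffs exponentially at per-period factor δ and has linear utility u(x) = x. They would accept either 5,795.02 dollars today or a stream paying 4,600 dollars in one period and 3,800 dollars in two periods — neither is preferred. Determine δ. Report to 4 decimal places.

δ ≈ 0.7700

The stream is worth 4600δ + 3800δ² today, so 4600δ + 3800δ² = 5795.02.
Rearranged: 3800δ² + 4600δ − 5795.02 = 0.
The positive root is δ = [−4600 + √(4600² + 4·3800·5795.02)] / (2·3800) = (−4600 + 10452.000)/7600 ≈ 0.7700.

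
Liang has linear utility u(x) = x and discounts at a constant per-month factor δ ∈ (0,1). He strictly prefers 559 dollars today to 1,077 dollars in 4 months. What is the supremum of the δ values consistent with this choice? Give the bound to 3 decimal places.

δ < 0.849

Under u(x) = x this choice says 559 > δ^4·1077.
Hence δ^4 < 559/1077 = 0.51903, and x ↦ x^(1/4) is increasing on (0,∞).
δ < (559/1077)^(1/4) ≈ 0.849.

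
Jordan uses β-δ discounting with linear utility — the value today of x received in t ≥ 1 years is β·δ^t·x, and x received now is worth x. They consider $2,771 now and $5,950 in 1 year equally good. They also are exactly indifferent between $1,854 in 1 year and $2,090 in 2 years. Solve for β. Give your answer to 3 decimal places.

β ≈ 0.525

Both payoffs in the second observation are in the future, so β drops out: δ^1·1854 = δ^2·2090 ⇒ δ = 1854/2090 = 0.88708.
Now use the now-vs-future pair: 2771 = β·δ·5950 gives β = 2771/(0.88708·5950) ≈ 0.525.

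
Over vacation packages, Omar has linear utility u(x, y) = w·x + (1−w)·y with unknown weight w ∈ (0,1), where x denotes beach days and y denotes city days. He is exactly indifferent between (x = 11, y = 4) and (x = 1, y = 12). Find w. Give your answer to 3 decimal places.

w = 0.444

Equating utilities: w·11 + (1−w)·4 = w·1 + (1−w)·12.
w·(11−1) = (1−w)·(12−4), i.e. w·10 = (1−w)·8.
The marginal rate of substitution is 8/10, so w = 8/(10+8) = 0.444.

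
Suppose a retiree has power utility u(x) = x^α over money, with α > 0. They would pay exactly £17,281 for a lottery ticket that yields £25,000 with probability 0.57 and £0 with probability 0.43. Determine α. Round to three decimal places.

α ≈ 1.522

Since u(0) = 0, the lottery's EU is 0.57·25000^α.
Indifference: 17281^α = 0.57·25000^α, so (17281/25000)^α = 0.57.
Taking logs: α·ln(17281/25000) = ln(0.57), so α = -0.562119 / -0.369268 ≈ 1.522.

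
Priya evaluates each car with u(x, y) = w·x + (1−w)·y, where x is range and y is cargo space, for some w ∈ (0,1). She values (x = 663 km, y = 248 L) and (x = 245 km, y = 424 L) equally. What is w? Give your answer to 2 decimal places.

w = 0.30

Equating utilities: w·663 + (1−w)·248 = w·245 + (1−w)·424.
Collecting terms: w·418 = (1−w)·176.
So w/(1−w) = 176/418 = 0.4211, giving w = 176/(418+176) = 0.30.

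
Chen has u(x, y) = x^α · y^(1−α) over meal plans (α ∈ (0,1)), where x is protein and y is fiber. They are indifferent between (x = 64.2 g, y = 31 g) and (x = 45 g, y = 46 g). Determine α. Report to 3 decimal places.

Set the two utilities equal: 64.2^α·31^(1−α) = 45^α·46^(1−α).
Rearrange to (64.2/45)^α = (46/31)^(1−α) and take logs: α·0.355341 = (1−α)·0.394654.
So α/(1−α) = (0.394654)/(0.355341) = 1.110635, and α = 1.110635/2.110635 ≈ 0.526.

α ≈ 0.526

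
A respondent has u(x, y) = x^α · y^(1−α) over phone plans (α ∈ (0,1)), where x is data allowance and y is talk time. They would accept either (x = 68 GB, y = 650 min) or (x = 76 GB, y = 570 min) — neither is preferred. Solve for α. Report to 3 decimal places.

Set the two utilities equal: 68^α·650^(1−α) = 76^α·570^(1−α).
Rearrange to (68/76)^α = (570/650)^(1−α) and take logs: α·-0.111226 = (1−α)·-0.131336.
With A = -0.111226 and B = -0.131336: α·A = (1−α)·B, so α = B/(A+B) = -0.131336/-0.242562 ≈ 0.541.

α ≈ 0.541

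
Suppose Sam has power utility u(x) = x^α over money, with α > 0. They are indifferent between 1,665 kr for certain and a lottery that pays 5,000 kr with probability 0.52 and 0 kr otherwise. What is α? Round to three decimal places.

α ≈ 0.595

EU(lottery) = 0.52·5000^α + 0.48·0 = 0.52·5000^α.
Equating: 1665^α = 0.52·5000^α, i.e. 0.3330^α = 0.52.
α = ln(0.52) / ln(1665/5000) = -0.653926/-1.099613 ≈ 0.595.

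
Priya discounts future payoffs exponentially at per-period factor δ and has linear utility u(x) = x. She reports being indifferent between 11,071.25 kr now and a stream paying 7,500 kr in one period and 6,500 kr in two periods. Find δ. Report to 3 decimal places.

δ ≈ 0.850

Present value of the stream is 7500·δ + 6500·δ². Indifference gives 7500δ + 6500δ² = 11071.25.
So 6500δ² + 7500δ − 11071.25 = 0.
By the quadratic formula (taking the positive root), δ = (−7500 + √344102500.00) / 13000 ≈ 0.850.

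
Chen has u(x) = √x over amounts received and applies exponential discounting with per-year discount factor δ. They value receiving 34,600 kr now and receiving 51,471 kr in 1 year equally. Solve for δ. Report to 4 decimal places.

δ ≈ 0.8199

The payoff in 1 year is discounted by δ, so u(34600) = δ·u(51471) and δ = u(34600)/u(51471).
Since u(x) = √x, δ = √(34600/51471) = 0.81989.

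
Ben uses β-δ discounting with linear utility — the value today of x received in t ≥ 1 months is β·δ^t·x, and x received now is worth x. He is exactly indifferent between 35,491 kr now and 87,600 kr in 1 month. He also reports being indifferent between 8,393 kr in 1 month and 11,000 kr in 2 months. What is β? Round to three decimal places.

Both payoffs in the second observation are in the future, so β drops out: δ^1·8393 = δ^2·11000 ⇒ δ = 8393/11000 = 0.76300.
Substituting δ into 35491 = β·δ·87600: β = 35491/(66838.800) ≈ 0.531.

β ≈ 0.531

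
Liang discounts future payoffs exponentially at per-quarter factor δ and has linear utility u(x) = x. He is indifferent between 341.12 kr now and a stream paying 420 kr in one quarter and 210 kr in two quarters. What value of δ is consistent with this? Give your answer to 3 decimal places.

δ ≈ 0.620

The stream is worth 420δ + 210δ² today, so 420δ + 210δ² = 341.12.
So 210δ² + 420δ − 341.12 = 0.
δ = (−420 + √(420² + 4·210·341.12)) / (2·210) = (−420 + √462940.80) / 420 ≈ 0.620.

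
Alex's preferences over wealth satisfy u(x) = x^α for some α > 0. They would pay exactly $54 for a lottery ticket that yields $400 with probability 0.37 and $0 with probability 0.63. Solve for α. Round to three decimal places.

α ≈ 0.497

The lottery's expected utility is 0.37·u(400) + 0.63·u(0) = 0.37·400^α (since u(0) = 0 for α > 0).
Setting u(54) equal to that: 54^α = 0.37·400^α ⇒ (54/400)^α = 0.37.
Take logs: α = ln 0.37 / ln(54/400) ≈ 0.49651.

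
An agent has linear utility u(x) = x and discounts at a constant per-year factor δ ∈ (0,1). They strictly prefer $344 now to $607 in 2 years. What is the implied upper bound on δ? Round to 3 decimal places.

δ < 0.753

The preference means 344 > δ^2·607.
So δ^2 < 344/607 = 0.56672; taking the square root of both positive sides preserves the inequality.
δ < (344/607)^(1/2) ≈ 0.753.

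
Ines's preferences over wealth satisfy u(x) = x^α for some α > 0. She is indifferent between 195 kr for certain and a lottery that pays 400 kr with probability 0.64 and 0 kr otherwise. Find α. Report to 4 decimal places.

α ≈ 0.6212

Since u(0) = 0, the lottery's EU is 0.64·400^α.
Indifference: 195^α = 0.64·400^α, so (195/400)^α = 0.64.
Taking logs: α·ln(195/400) = ln(0.64), so α = -0.4462871 / -0.7184650 ≈ 0.6212.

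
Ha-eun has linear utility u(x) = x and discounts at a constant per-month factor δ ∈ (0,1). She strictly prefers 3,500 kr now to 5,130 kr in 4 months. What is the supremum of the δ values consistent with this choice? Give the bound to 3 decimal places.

δ < 0.909

Comparing present values: 3500 > δ^4·5130.
So δ^4 < 3500/5130 = 0.68226; taking the 4th root of both positive sides preserves the inequality.
δ < (3500/5130)^(1/4) ≈ 0.909.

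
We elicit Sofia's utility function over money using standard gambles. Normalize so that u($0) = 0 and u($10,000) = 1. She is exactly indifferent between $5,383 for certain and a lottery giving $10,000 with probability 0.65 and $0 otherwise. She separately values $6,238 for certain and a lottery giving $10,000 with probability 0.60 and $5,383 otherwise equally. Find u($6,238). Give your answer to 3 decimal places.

The first gamble pins u($5,383): it must equal 0.65·1 + 0.35·0 = 0.65.
The second indifference gives u($6,238) = 0.60·u($10,000) + 0.40·u($5,383) = 0.60·1.00 + 0.40·0.65 = 0.8600.

0.860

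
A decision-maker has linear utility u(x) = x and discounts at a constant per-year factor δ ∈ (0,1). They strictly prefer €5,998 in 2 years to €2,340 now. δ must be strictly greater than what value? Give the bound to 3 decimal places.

Comparing present values: 2340 < δ^2·5998.
Dividing by 5998: δ^2 > 0.39013. Both sides are positive, so the square root keeps the direction.
δ > (2340/5998)^(1/2) ≈ 0.625.

δ > 0.625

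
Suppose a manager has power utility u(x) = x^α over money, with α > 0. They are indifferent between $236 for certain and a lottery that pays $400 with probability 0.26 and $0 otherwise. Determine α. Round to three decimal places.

EU(lottery) = 0.26·400^α + 0.74·0 = 0.26·400^α.
Setting u(236) equal to that: 236^α = 0.26·400^α ⇒ (236/400)^α = 0.26.
α = ln(0.26) / ln(236/400) = -1.347074/-0.527633 ≈ 2.553.

α ≈ 2.553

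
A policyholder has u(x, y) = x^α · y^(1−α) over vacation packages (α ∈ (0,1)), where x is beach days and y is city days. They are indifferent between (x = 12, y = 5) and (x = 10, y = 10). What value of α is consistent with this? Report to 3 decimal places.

α ≈ 0.792

The Cobb–Douglas utilities coincide, so 12^α·5^(1−α) = 10^α·10^(1−α).
Rearrange to (12/10)^α = (10/5)^(1−α) and take logs: α·0.182322 = (1−α)·0.693147.
Thus α·(0.875469) = 0.693147, so α = 0.693147/0.875469 ≈ 0.792.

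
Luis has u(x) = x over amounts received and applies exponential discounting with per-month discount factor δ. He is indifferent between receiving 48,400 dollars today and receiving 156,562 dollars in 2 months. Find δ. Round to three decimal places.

δ ≈ 0.556

Indifference means u(48400) = δ^2 · u(156562), so δ^2 = u(48400)/u(156562).
With u(x) = x: δ^2 = 48400/156562 = 0.30914.
Taking the square root: δ = 0.30914^(1/2) ≈ 0.556.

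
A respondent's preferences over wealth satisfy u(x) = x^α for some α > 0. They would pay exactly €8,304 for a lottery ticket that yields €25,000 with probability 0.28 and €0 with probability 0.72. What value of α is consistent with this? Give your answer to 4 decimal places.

α ≈ 1.1550

Since u(0) = 0, the lottery's EU is 0.28·25000^α.
Indifference: 8304^α = 0.28·25000^α, so (8304/25000)^α = 0.28.
Taking logs: α·ln(8304/25000) = ln(0.28), so α = -1.2729657 / -1.1021385 ≈ 1.1550.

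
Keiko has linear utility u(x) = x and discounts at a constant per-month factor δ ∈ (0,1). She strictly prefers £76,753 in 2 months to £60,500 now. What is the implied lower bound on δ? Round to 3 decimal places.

Comparing present values: 60500 < δ^2·76753.
Dividing by 76753: δ^2 > 0.78824. Both sides are positive, so the square root keeps the direction.
δ > 0.78824^(1/2) = 0.888.

δ > 0.888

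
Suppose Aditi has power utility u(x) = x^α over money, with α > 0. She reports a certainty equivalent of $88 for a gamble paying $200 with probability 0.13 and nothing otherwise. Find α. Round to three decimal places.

α ≈ 2.485

EU(lottery) = 0.13·200^α + 0.87·0 = 0.13·200^α.
Setting u(88) equal to that: 88^α = 0.13·200^α ⇒ (88/200)^α = 0.13.
Take logs: α = ln 0.13 / ln(88/200) ≈ 2.48510.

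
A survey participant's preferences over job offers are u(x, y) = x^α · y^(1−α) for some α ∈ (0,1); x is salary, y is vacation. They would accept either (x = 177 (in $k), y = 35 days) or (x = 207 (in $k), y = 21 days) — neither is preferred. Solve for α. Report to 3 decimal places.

α ≈ 0.765

Indifference: 177^α · 35^(1−α) = 207^α · 21^(1−α).
Taking logs: α·ln 177 + (1−α)·ln 35 = α·ln 207 + (1−α)·ln 21, i.e. α·-0.156569 = (1−α)·-0.510826.
So α/(1−α) = (-0.510826)/(-0.156569) = 3.262625, and α = 3.262625/4.262625 ≈ 0.765.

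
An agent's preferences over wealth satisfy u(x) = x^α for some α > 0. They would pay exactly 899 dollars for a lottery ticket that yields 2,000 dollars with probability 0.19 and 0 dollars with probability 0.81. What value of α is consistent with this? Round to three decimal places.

α ≈ 2.077

Since u(0) = 0, the lottery's EU is 0.19·2000^α.
Equating: 899^α = 0.19·2000^α, i.e. 0.4495^α = 0.19.
Taking logs: α·ln(899/2000) = ln(0.19), so α = -1.660731 / -0.799619 ≈ 2.077.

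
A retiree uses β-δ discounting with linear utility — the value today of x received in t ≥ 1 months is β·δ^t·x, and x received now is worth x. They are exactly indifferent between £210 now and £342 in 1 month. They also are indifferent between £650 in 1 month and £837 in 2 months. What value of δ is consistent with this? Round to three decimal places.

Both payoffs in the second observation are in the future, so β drops out: δ^1·650 = δ^2·837 ⇒ δ = 650/837 = 0.77658.

δ ≈ 0.777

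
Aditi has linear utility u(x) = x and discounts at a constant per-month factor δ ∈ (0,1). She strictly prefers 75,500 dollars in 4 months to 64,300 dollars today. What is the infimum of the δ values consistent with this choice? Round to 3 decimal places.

Comparing present values: 64300 < δ^4·75500.
Dividing by 75500: δ^4 > 0.85166. Both sides are positive, so the 4th root keeps the direction.
δ > (64300/75500)^(1/4) ≈ 0.961.

δ > 0.961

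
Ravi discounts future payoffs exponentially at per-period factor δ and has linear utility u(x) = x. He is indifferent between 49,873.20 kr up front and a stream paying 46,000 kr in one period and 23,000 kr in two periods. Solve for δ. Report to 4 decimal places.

δ ≈ 0.7800

Present value of the stream is 46000·δ + 23000·δ². Indifference gives 46000δ + 23000δ² = 49873.20.
That is, 23000δ² + 46000δ − 49873.20 = 0, a quadratic in δ.
By the quadratic formula (taking the positive root), δ = (−46000 + √6704334400.00) / 46000 ≈ 0.7800.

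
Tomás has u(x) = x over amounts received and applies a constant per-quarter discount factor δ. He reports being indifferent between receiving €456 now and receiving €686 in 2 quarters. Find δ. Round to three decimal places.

δ ≈ 0.815

Indifference means u(456) = δ^2 · u(686), so δ^2 = u(456)/u(686).
With u(x) = x: δ^2 = 456/686 = 0.66472.
So δ = 0.66472^(1/2) ≈ 0.815.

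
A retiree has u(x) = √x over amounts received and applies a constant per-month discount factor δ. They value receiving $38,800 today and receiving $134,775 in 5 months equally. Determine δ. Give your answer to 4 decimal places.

δ ≈ 0.8829

Equating discounted utilities: u(38800) = δ^5·u(134775) ⇒ δ^5 = u(38800)/u(134775).
Since u(x) = √x, δ^5 = √(38800/134775) = 0.53655.
Hence δ = (0.53655)^(1/5) = 0.882922.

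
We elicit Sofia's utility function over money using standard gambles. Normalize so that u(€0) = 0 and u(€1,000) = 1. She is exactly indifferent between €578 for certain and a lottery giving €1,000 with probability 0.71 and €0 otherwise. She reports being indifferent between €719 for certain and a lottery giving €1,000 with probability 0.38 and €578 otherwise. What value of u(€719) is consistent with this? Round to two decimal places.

0.82

The first gamble pins u(€578): it must equal 0.71·1 + 0.29·0 = 0.71.
Then u(€719) = 0.38·u(€1,000) + 0.62·u(€578) = 0.38·1.00 + 0.62·0.71 = 0.8202.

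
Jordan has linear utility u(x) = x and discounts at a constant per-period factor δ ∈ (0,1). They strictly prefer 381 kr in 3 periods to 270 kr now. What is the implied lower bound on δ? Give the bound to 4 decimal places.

δ > 0.8916

The preference means 270 < δ^3·381.
So δ^3 > 270/381 = 0.70866; taking the cube root of both positive sides preserves the inequality.
δ > 0.70866^(1/3) = 0.8916.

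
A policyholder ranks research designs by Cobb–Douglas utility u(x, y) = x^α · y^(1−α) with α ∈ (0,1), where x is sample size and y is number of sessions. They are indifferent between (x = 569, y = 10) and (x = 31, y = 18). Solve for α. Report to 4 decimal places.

α ≈ 0.1681

Set the two utilities equal: 569^α·10^(1−α) = 31^α·18^(1−α).
(569/31)^α = (18/10)^(1−α); take logs: α·ln(569/31) = (1−α)·ln(18/10), i.e. α·2.9098932 = (1−α)·0.5877867.
With A = 2.9098932 and B = 0.5877867: α·A = (1−α)·B, so α = B/(A+B) = 0.5877867/3.4976799 ≈ 0.1681.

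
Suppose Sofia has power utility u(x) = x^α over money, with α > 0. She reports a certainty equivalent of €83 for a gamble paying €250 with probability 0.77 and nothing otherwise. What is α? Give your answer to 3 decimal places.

The lottery's expected utility is 0.77·u(250) + 0.23·u(0) = 0.77·250^α (since u(0) = 0 for α > 0).
Equating: 83^α = 0.77·250^α, i.e. 0.3320^α = 0.77.
α = ln(0.77) / ln(83/250) = -0.261365/-1.102620 ≈ 0.237.

α ≈ 0.237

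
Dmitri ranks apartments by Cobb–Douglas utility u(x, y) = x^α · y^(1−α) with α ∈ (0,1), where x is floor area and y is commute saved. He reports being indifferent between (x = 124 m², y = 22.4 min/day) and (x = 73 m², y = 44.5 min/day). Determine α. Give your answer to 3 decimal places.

Indifference: 124^α · 22.4^(1−α) = 73^α · 44.5^(1−α).
(124/73)^α = (44.5/22.4)^(1−α); take logs: α·ln(124/73) = (1−α)·ln(44.5/22.4), i.e. α·0.529822 = (1−α)·0.686428.
Thus α·(1.216250) = 0.686428, so α = 0.686428/1.216250 ≈ 0.564.

α ≈ 0.564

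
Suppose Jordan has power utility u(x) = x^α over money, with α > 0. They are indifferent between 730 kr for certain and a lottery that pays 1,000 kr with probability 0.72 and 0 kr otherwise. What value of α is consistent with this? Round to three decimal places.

Since u(0) = 0, the lottery's EU is 0.72·1000^α.
Equating: 730^α = 0.72·1000^α, i.e. 0.7300^α = 0.72.
Take logs: α = ln 0.72 / ln(730/1000) ≈ 1.04383.

α ≈ 1.044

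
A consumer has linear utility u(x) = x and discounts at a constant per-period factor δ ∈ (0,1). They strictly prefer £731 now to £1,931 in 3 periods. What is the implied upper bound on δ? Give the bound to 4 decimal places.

δ < 0.7234

The preference means 731 > δ^3·1931.
Dividing by 1931: δ^3 < 0.37856. Both sides are positive, so the cube root keeps the direction.
δ < 0.37856^(1/3) = 0.7234.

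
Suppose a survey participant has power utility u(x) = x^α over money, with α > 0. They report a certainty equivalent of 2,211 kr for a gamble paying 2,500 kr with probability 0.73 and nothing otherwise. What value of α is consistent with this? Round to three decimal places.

The lottery's expected utility is 0.73·u(2500) + 0.27·u(0) = 0.73·2500^α (since u(0) = 0 for α > 0).
Equating: 2211^α = 0.73·2500^α, i.e. 0.8844^α = 0.73.
Take logs: α = ln 0.73 / ln(2211/2500) ≈ 2.56183.

α ≈ 2.562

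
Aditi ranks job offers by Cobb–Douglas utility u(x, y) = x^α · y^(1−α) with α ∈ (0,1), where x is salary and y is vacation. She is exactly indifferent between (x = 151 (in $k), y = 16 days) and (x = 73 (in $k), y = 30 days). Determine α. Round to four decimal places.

α ≈ 0.4638

Indifference: 151^α · 16^(1−α) = 73^α · 30^(1−α).
Rearrange to (151/73)^α = (30/16)^(1−α) and take logs: α·0.7268204 = (1−α)·0.6286087.
Thus α·(1.3554291) = 0.6286087, so α = 0.6286087/1.3554291 ≈ 0.4638.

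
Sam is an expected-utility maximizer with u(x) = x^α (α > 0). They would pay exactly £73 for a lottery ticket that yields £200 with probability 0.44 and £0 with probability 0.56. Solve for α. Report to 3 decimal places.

α ≈ 0.815

EU(lottery) = 0.44·200^α + 0.56·0 = 0.44·200^α.
Equating: 73^α = 0.44·200^α, i.e. 0.3650^α = 0.44.
Taking logs: α·ln(73/200) = ln(0.44), so α = -0.820981 / -1.007858 ≈ 0.815.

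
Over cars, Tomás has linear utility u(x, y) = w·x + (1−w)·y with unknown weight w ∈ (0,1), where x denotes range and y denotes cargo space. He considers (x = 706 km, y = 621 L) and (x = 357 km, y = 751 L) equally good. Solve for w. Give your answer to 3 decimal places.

u(706,621) = u(357,751) means w·706 + (1−w)·621 = w·357 + (1−w)·751.
Rearranging, 349·w − 130·(1−w) = 0.
Hence w = 130/(349+130) = 130/479 = 0.271.

w = 0.271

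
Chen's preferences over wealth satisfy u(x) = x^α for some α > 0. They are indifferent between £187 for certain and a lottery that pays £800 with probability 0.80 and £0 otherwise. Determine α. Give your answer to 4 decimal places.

The lottery's expected utility is 0.80·u(800) + 0.20·u(0) = 0.80·800^α (since u(0) = 0 for α > 0).
Equating: 187^α = 0.80·800^α, i.e. 0.2338^α = 0.80.
Taking logs: α·ln(187/800) = ln(0.80), so α = -0.2231436 / -1.4535031 ≈ 0.1535.

α ≈ 0.1535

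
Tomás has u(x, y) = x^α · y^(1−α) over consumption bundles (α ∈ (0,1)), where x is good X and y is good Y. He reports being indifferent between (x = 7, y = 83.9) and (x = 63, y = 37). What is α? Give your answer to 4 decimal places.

Indifference: 7^α · 83.9^(1−α) = 63^α · 37^(1−α).
Taking logs: α·ln 7 + (1−α)·ln 83.9 = α·ln 63 + (1−α)·ln 37, i.e. α·-2.1972246 = (1−α)·-0.8187077.
So α/(1−α) = (-0.8187077)/(-2.1972246) = 0.3726099, and α = 0.3726099/1.3726099 ≈ 0.2715.

α ≈ 0.2715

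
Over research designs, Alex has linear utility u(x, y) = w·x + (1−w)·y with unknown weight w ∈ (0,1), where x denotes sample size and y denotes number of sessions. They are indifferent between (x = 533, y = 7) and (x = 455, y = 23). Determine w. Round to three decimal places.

Equating utilities: w·533 + (1−w)·7 = w·455 + (1−w)·23.
Collecting terms: w·78 = (1−w)·16.
The marginal rate of substitution is 16/78, so w = 16/(78+16) = 0.170.

w = 0.170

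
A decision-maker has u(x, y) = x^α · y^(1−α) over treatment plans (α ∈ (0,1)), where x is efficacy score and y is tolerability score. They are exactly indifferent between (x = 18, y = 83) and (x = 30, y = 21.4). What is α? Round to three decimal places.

Set the two utilities equal: 18^α·83^(1−α) = 30^α·21.4^(1−α).
(18/30)^α = (21.4/83)^(1−α); take logs: α·ln(18/30) = (1−α)·ln(21.4/83), i.e. α·-0.510826 = (1−α)·-1.355450.
With A = -0.510826 and B = -1.355450: α·A = (1−α)·B, so α = B/(A+B) = -1.355450/-1.866276 ≈ 0.726.

α ≈ 0.726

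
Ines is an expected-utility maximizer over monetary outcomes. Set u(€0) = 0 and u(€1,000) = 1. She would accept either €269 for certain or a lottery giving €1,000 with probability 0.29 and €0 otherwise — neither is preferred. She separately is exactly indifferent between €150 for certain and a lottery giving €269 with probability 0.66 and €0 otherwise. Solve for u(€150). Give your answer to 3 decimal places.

0.191

The first gamble pins u(€269): it must equal 0.29·1 + 0.71·0 = 0.29.
The second indifference gives u(€150) = 0.66·u(€269) + 0.34·u(€0) = 0.66·0.29 + 0.34·0.00 = 0.1914.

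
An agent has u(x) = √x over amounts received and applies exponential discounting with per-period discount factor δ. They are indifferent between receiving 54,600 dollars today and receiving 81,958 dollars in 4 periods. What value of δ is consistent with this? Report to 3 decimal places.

δ ≈ 0.950

Indifference means u(54600) = δ^4 · u(81958), so δ^4 = u(54600)/u(81958).
Since u(x) = √x, δ^4 = √(54600/81958) = 0.81621.
Hence δ = (0.81621)^(1/4) = 0.95050.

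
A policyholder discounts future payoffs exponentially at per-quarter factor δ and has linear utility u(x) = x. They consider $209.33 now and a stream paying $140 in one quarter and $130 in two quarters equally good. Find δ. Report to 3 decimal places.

δ ≈ 0.840

The stream is worth 140δ + 130δ² today, so 140δ + 130δ² = 209.33.
Rearranged: 130δ² + 140δ − 209.33 = 0.
The positive root is δ = [−140 + √(140² + 4·130·209.33)] / (2·130) = (−140 + 358.401)/260 ≈ 0.840.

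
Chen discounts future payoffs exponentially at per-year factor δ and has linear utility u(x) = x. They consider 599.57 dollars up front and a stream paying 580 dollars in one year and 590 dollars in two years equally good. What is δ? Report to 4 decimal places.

δ ≈ 0.6300

Present value of the stream is 580·δ + 590·δ². Indifference gives 580δ + 590δ² = 599.57.
Rearranged: 590δ² + 580δ − 599.57 = 0.
δ = (−580 + √(580² + 4·590·599.57)) / (2·590) = (−580 + √1751385.20) / 1180 ≈ 0.6300.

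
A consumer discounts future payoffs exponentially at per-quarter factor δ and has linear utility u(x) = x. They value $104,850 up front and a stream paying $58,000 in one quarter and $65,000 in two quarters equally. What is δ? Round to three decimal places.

Present value of the stream is 58000·δ + 65000·δ². Indifference gives 58000δ + 65000δ² = 104850.
Rearranged: 65000δ² + 58000δ − 104850 = 0.
By the quadratic formula (taking the positive root), δ = (−58000 + √30625000000.00) / 130000 ≈ 0.900.

δ ≈ 0.900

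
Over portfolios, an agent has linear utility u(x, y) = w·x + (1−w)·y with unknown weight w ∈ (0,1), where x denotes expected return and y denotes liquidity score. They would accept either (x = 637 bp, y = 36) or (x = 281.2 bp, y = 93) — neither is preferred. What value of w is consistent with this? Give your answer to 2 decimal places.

Equating utilities: w·637 + (1−w)·36 = w·281.2 + (1−w)·93.
Rearranging, 355.8·w − 57·(1−w) = 0.
So w/(1−w) = 57/355.8 = 0.1602, giving w = 57/(355.8+57) = 0.14.

w = 0.14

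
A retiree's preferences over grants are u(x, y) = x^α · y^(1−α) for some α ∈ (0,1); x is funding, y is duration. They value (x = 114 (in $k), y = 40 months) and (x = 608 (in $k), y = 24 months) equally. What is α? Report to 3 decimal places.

Set the two utilities equal: 114^α·40^(1−α) = 608^α·24^(1−α).
Rearrange to (114/608)^α = (24/40)^(1−α) and take logs: α·-1.673976 = (1−α)·-0.510826.
So α/(1−α) = (-0.510826)/(-1.673976) = 0.305157, and α = 0.305157/1.305157 ≈ 0.234.

α ≈ 0.234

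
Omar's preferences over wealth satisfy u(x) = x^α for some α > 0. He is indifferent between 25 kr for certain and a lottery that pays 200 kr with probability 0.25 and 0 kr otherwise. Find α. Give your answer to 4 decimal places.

α ≈ 0.6667

Since u(0) = 0, the lottery's EU is 0.25·200^α.
Equating: 25^α = 0.25·200^α, i.e. 0.1250^α = 0.25.
Taking logs: α·ln(25/200) = ln(0.25), so α = -1.3862944 / -2.0794415 ≈ 0.6667.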